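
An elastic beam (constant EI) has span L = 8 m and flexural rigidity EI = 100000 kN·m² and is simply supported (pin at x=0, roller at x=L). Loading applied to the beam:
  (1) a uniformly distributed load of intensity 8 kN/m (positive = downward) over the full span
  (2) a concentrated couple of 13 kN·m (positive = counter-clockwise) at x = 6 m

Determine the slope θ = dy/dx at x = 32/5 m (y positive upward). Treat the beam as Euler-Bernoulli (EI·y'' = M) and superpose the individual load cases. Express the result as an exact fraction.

θ(32/5) = 223747/150000000 rad

Load 1 — uniform load w=8 kN/m over full span:
  θ_1 = -w(L³-6Lx²+4x³)/(24EI) = -8·(8³-6·8·(32/5)²+4·(32/5)³)/(24·100000) = 528/390625 rad
Load 2 — applied couple M₀=13 kN·m at a=6 m (b=L-a=2):
  θ_2 = (M₀x²/(2L)-M₀(x-a)+C₁)/EI  [x>a] with C₁=M₀(3b²-L²)/(6L)=-169/12 = (13·(32/5)²/(2·8)-13·((32/5)-6)+(-169/12))/100000 = 4199/30000000 rad
Superposition: θ = Σ θ_i = 223747/150000000 rad ≈ 0.001492 rad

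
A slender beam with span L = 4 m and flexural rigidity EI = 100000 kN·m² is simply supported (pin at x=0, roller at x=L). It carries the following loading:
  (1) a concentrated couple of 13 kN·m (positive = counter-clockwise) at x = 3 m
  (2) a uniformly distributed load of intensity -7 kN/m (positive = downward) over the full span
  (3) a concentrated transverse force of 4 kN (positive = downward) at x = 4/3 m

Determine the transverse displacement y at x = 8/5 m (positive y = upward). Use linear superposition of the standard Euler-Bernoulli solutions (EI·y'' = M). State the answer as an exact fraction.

y(8/5) = 146131/1687500000 m

Load 1 — applied couple M₀=13 kN·m at a=3 m (b=L-a=1):
  y_1 = (M₀x³/(6L)+C₁x)/EI  [x≤a] with C₁=M₀(3b²-L²)/(6L)=-169/24 = (13·(8/5)³/(6·4)+(-169/24)·(8/5))/100000 = -1131/12500000 m
Load 2 — uniform load w=-7 kN/m over full span:
  y_2 = -wx(L³-2Lx²+x³)/(24EI) = -(-7)·(8/5)·(4³-2·4·(8/5)²+(8/5)³)/(24·100000) = 434/1953125 m
Load 3 — point force P=4 kN at a=4/3 m (b=L-a=8/3):
  y_3 = -Pa(L-x)(2Lx-a²-x²)/(6LEI)  [x>a] = -4·(4/3)·(4-(8/5))·(2·4·(8/5)-(4/3)²-(8/5)²)/(6·4·100000) = -476/10546875 m
Superposition: y = Σ y_i = 146131/1687500000 m ≈ 0.000087 m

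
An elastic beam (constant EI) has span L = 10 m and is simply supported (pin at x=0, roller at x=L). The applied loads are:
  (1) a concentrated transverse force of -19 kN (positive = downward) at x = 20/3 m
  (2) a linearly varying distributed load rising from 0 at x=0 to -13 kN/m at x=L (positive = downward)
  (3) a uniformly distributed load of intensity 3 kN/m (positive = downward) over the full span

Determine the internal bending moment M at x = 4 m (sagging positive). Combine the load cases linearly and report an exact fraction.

M(4) = -932/15 kN·m

Load 1 — point force P=-19 kN at a=20/3 m (b=L-a=10/3):
  M_1 = Pbx/L  [x≤a] = (-19)·(10/3)·4/10 = -76/3 kN·m
Load 2 — triangular load w₀=-13 kN/m (0→w₀ over full span):
  M_2 = w₀Lx/6 - w₀x³/(6L) = (-13)·10·4/6 - (-13)·4³/(6·10) = -364/5 kN·m
Load 3 — uniform load w=3 kN/m over full span:
  M_3 = wx(L-x)/2 = 3·4·(10-4)/2 = 36 kN·m
Superposition: M = Σ M_i = -932/15 kN·m ≈ -62.133333 kN·m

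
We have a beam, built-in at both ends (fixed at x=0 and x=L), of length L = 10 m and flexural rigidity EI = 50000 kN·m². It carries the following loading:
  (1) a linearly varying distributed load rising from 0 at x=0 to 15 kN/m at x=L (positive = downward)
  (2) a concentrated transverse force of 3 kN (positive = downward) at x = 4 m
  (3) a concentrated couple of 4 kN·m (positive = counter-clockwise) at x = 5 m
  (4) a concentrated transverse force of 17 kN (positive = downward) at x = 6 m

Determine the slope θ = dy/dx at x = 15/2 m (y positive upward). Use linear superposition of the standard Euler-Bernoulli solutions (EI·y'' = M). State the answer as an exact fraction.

Load 1 — triangular load w₀=15 kN/m (0→w₀ over full span):
  θ_1 = -w₀(2x(L-x)(L-2x)(x+2L)+x²(L-x)²)/(120LEI) = -15·(2·(15/2)·(10-(15/2))·(10-2·(15/2))·((15/2)+2·10)+(15/2)²·(10-(15/2))²)/(120·10·50000) = 123/102400 rad
Load 2 — point force P=3 kN at a=4 m (b=L-a=6):
  θ_2 = Pa²(L-x)(2bL-(3b+a)(L-x))/(2L³EI)  [x>a] = 3·4²·(10-(15/2))·(2·6·10-(3·6+4)·(10-(15/2)))/(2·10³·50000) = 39/500000 rad
Load 3 — applied couple M₀=4 kN·m at a=5 m (b=L-a=5):
  θ_3 = (R_Ax²/2 - M_Ax - M₀(x-a))/EI  [x>a] with R_A=3/5, M_A=1 = ((3/5)·(15/2)²/2 - 1·(15/2) - 4·((15/2)-5))/50000 = -1/80000 rad
Load 4 — point force P=17 kN at a=6 m (b=L-a=4):
  θ_4 = Pa²(L-x)(2bL-(3b+a)(L-x))/(2L³EI)  [x>a] = 17·6²·(10-(15/2))·(2·4·10-(3·4+6)·(10-(15/2)))/(2·10³·50000) = 1071/2000000 rad
Superposition: θ = Σ θ_i = 115339/64000000 rad ≈ 0.001802 rad

θ(15/2) = 115339/64000000 rad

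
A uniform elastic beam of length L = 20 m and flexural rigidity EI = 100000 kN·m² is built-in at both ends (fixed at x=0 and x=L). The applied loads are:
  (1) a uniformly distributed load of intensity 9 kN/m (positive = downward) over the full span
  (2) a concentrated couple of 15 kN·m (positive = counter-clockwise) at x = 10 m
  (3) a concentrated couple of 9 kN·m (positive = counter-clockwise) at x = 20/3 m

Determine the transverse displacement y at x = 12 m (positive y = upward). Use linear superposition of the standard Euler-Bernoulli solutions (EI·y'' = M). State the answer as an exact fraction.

Load 1 — uniform load w=9 kN/m over full span:
  y_1 = -wx²(L-x)²/(24EI) = -9·12²·(20-12)²/(24·100000) = -108/3125 m
Load 2 — applied couple M₀=15 kN·m at a=10 m (b=L-a=10):
  y_2 = (R_Ax³/6 - M_Ax²/2 - M₀(x-a)²/2)/EI  [x>a] with R_A=9/8, M_A=15/4 = ((9/8)·12³/6 - (15/4)·12²/2 - 15·(12-10)²/2)/100000 = 3/12500 m
Load 3 — applied couple M₀=9 kN·m at a=20/3 m (b=L-a=40/3):
  y_3 = (R_Ax³/6 - M_Ax²/2 - M₀(x-a)²/2)/EI  [x>a] with R_A=3/5, M_A=0 = ((3/5)·12³/6 - 0·12²/2 - 9·(12-(20/3))²/2)/100000 = 7/15625 m
Superposition: y = Σ y_i = -2117/62500 m ≈ -0.033872 m

y(12) = -2117/62500 m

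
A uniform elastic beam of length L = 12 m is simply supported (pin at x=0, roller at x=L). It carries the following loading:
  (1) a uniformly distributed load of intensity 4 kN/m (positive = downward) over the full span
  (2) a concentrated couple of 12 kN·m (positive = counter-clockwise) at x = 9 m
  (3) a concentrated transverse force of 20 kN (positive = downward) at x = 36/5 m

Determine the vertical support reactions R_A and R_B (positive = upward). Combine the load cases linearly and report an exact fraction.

Load 1 — uniform load w=4 kN/m over full span:
  R_A = wL/2 = 4·12/2 = 24 kN
  R_B = wL/2 = 4·12/2 = 24 kN
Load 2 — applied couple M₀=12 kN·m at a=9 m (b=L-a=3):
  R_A = M₀/L = 12/12 = 1 kN
  R_B = -M₀/L = -12/12 = -1 kN
Load 3 — point force P=20 kN at a=36/5 m (b=L-a=24/5):
  R_A = Pb/L = 20·(24/5)/12 = 8 kN
  R_B = Pa/L = 20·(36/5)/12 = 12 kN
Superposition: R_A = 33 kN, R_B = 35 kN

R_A = 33 kN, R_B = 35 kN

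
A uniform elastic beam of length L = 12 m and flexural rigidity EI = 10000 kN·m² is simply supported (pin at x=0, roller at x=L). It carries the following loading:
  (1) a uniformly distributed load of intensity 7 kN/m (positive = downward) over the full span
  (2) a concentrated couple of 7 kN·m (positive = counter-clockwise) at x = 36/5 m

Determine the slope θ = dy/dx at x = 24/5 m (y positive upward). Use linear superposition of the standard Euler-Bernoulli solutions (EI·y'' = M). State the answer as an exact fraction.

Load 1 — uniform load w=7 kN/m over full span:
  θ_1 = -w(L³-6Lx²+4x³)/(24EI) = -7·(12³-6·12·(24/5)²+4·(24/5)³)/(24·10000) = -2331/156250 rad
Load 2 — applied couple M₀=7 kN·m at a=36/5 m (b=L-a=24/5):
  θ_2 = (M₀x²/(2L)+C₁)/EI  [x≤a] with C₁=M₀(3b²-L²)/(6L)=-182/25 = (7·(24/5)²/(2·12)+(-182/25))/10000 = -7/125000 rad
Superposition: θ = Σ θ_i = -9359/625000 rad ≈ -0.014974 rad

θ(24/5) = -9359/625000 rad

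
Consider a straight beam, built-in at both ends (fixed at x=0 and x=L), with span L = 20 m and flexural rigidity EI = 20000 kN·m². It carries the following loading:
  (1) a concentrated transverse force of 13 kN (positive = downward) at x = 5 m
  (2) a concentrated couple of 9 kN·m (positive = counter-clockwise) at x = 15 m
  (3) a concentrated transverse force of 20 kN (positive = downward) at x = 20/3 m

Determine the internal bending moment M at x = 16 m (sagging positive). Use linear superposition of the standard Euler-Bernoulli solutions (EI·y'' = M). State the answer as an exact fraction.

Load 1 — point force P=13 kN at a=5 m (b=L-a=15):
  M_1 = Pa²(a+3b)(L-x)/L³ - Pa²b/L²  [x>a] = 13·5²·(5+3·15)·(20-16)/20³ - 13·5²·15/20² = -65/16 kN·m
Load 2 — applied couple M₀=9 kN·m at a=15 m (b=L-a=5):
  M_2 = R_Ax - M_A - M₀  [x>a] with R_A=81/160, M_A=45/16 = (81/160)·16 - (45/16) - 9 = -297/80 kN·m
Load 3 — point force P=20 kN at a=20/3 m (b=L-a=40/3):
  M_3 = Pa²(a+3b)(L-x)/L³ - Pa²b/L²  [x>a] = 20·(20/3)²·((20/3)+3·(40/3))·(20-16)/20³ - 20·(20/3)²·(40/3)/20² = -80/9 kN·m
Superposition: M = Σ M_i = -5999/360 kN·m ≈ -16.663889 kN·m

M(16) = -5999/360 kN·m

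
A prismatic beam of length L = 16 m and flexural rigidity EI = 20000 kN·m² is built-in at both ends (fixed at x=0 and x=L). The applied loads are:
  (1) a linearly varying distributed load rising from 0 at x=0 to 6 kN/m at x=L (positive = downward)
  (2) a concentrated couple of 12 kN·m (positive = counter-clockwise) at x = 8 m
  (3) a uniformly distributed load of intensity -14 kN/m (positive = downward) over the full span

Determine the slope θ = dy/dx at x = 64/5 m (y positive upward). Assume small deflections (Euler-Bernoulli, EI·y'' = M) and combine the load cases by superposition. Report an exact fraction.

Load 1 — triangular load w₀=6 kN/m (0→w₀ over full span):
  θ_1 = -w₀(2x(L-x)(L-2x)(x+2L)+x²(L-x)²)/(120LEI) = -6·(2·(64/5)·(16-(64/5))·(16-2·(64/5))·((64/5)+2·16)+(64/5)²·(16-(64/5))²)/(120·16·20000) = 2048/390625 rad
Load 2 — applied couple M₀=12 kN·m at a=8 m (b=L-a=8):
  θ_2 = (R_Ax²/2 - M_Ax - M₀(x-a))/EI  [x>a] with R_A=9/8, M_A=3 = ((9/8)·(64/5)²/2 - 3·(64/5) - 12·((64/5)-8))/20000 = -3/15625 rad
Load 3 — uniform load w=-14 kN/m over full span:
  θ_3 = -wx(L-x)(L-2x)/(12EI) = -(-14)·(64/5)·(16-(64/5))·(16-2·(64/5))/(12·20000) = -1792/78125 rad
Superposition: θ = Σ θ_i = -6987/390625 rad ≈ -0.017887 rad

θ(64/5) = -6987/390625 rad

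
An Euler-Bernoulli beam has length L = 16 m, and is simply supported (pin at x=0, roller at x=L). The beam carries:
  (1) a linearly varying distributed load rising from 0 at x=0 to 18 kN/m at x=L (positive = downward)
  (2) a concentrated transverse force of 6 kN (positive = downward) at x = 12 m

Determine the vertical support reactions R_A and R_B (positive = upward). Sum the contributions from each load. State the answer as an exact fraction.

Load 1 — triangular load w₀=18 kN/m (0→w₀ over full span):
  R_A = w₀L/6 = 18·16/6 = 48 kN
  R_B = w₀L/3 = 18·16/3 = 96 kN
Load 2 — point force P=6 kN at a=12 m (b=L-a=4):
  R_A = Pb/L = 6·4/16 = 3/2 kN
  R_B = Pa/L = 6·12/16 = 9/2 kN
Superposition: R_A = 99/2 kN, R_B = 201/2 kN

R_A = 99/2 kN, R_B = 201/2 kN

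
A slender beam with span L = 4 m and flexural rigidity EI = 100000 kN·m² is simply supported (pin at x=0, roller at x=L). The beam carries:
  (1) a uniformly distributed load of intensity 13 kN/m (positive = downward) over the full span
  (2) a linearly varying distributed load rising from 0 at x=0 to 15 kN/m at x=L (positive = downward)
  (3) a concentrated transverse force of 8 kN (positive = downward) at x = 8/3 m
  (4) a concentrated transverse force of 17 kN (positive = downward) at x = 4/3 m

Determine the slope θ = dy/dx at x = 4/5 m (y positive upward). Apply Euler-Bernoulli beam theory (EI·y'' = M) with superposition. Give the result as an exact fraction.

θ(4/5) = -1733/2812500 rad

Load 1 — uniform load w=13 kN/m over full span:
  θ_1 = -w(L³-6Lx²+4x³)/(24EI) = -13·(4³-6·4·(4/5)²+4·(4/5)³)/(24·100000) = -429/1562500 rad
Load 2 — triangular load w₀=15 kN/m (0→w₀ over full span):
  θ_2 = -w₀(7L⁴-30L²x²+15x⁴)/(360LEI) = -15·(7·4⁴-30·4²·(4/5)²+15·(4/5)⁴)/(360·4·100000) = -182/1171875 rad
Load 3 — point force P=8 kN at a=8/3 m (b=L-a=4/3):
  θ_3 = -Pb(L²-b²-3x²)/(6LEI)  [x≤a] = -8·(4/3)·(4²-(4/3)²-3·(4/5)²)/(6·4·100000) = -346/6328125 rad
Load 4 — point force P=17 kN at a=4/3 m (b=L-a=8/3):
  θ_4 = -Pb(L²-b²-3x²)/(6LEI)  [x≤a] = -17·(8/3)·(4²-(8/3)²-3·(4/5)²)/(6·4·100000) = -833/6328125 rad
Superposition: θ = Σ θ_i = -1733/2812500 rad ≈ -0.000616 rad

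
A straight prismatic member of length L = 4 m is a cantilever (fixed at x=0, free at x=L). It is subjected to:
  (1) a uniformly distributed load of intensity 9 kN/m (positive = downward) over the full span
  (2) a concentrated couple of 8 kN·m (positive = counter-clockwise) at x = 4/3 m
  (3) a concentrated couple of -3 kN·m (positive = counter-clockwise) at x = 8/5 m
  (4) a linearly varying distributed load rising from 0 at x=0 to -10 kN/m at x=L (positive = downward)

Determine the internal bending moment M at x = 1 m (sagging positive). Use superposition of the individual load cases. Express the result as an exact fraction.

M(1) = -7/4 kN·m

Load 1 — uniform load w=9 kN/m over full span:
  M_1 = -w(L-x)²/2 = -9·(4-1)²/2 = -81/2 kN·m
Load 2 — applied couple M₀=8 kN·m at a=4/3 m (b=L-a=8/3):
  M_2 = M₀  [x≤a] = 8 = 8 kN·m
Load 3 — applied couple M₀=-3 kN·m at a=8/5 m (b=L-a=12/5):
  M_3 = M₀  [x≤a] = (-3) = -3 kN·m
Load 4 — triangular load w₀=-10 kN/m (0→w₀ over full span):
  M_4 = w₀Lx/2 - w₀L²/3 - w₀x³/(6L) = (-10)·4·1/2 - (-10)·4²/3 - (-10)·1³/(6·4) = 135/4 kN·m
Superposition: M = Σ M_i = -7/4 kN·m ≈ -1.750000 kN·m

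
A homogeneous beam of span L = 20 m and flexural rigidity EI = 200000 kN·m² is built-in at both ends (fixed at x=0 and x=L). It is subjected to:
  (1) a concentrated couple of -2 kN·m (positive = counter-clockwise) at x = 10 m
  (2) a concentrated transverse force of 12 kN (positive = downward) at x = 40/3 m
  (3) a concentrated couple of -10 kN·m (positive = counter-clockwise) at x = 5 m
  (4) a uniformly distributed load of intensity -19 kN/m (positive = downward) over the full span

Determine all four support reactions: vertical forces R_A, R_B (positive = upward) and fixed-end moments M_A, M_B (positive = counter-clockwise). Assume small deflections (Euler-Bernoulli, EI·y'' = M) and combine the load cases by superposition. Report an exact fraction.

Load 1 — applied couple M₀=-2 kN·m at a=10 m (b=L-a=10):
  R_A = 6M₀ab/L³ = 6·(-2)·10·10/20³ = -3/20 kN
  M_A = M₀b(2a-b)/L² = (-2)·10·(2·10-10)/20² = -1/2 kN·m
  R_B = -6M₀ab/L³ = -6·(-2)·10·10/20³ = 3/20 kN
  M_B = M₀a(2b-a)/L² = (-2)·10·(2·10-10)/20² = -1/2 kN·m
Load 2 — point force P=12 kN at a=40/3 m (b=L-a=20/3):
  R_A = Pb²(3a+b)/L³ = 12·(20/3)²·(3·(40/3)+(20/3))/20³ = 28/9 kN
  M_A = Pab²/L² = 12·(40/3)·(20/3)²/20² = 160/9 kN·m
  R_B = Pa²(a+3b)/L³ = 12·(40/3)²·((40/3)+3·(20/3))/20³ = 80/9 kN
  M_B = -Pa²b/L² = -12·(40/3)²·(20/3)/20² = -320/9 kN·m
Load 3 — applied couple M₀=-10 kN·m at a=5 m (b=L-a=15):
  R_A = 6M₀ab/L³ = 6·(-10)·5·15/20³ = -9/16 kN
  M_A = M₀b(2a-b)/L² = (-10)·15·(2·5-15)/20² = 15/8 kN·m
  R_B = -6M₀ab/L³ = -6·(-10)·5·15/20³ = 9/16 kN
  M_B = M₀a(2b-a)/L² = (-10)·5·(2·15-5)/20² = -25/8 kN·m
Load 4 — uniform load w=-19 kN/m over full span:
  R_A = wL/2 = (-19)·20/2 = -190 kN
  M_A = wL²/12 = (-19)·20²/12 = -1900/3 kN·m
  R_B = wL/2 = (-19)·20/2 = -190 kN
  M_B = -wL²/12 = -(-19)·20²/12 = 1900/3 kN·m
Superposition: R_A = -135073/720 kN, M_A = -44221/72 kN·m, R_B = -129887/720 kN, M_B = 42779/72 kN·m

R_A = -135073/720 kN, M_A = -44221/72 kN·m, R_B = -129887/720 kN, M_B = 42779/72 kN·m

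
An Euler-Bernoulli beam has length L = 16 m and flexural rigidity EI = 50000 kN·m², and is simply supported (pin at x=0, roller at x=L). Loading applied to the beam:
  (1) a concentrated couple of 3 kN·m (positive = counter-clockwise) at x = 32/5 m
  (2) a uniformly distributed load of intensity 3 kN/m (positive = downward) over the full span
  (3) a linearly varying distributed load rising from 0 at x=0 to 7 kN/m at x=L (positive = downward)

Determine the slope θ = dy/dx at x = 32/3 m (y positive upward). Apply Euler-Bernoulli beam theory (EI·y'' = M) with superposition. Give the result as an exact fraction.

Load 1 — applied couple M₀=3 kN·m at a=32/5 m (b=L-a=48/5):
  θ_1 = (M₀x²/(2L)-M₀(x-a)+C₁)/EI  [x>a] with C₁=M₀(3b²-L²)/(6L)=16/25 = (3·(32/3)²/(2·16)-3·((32/3)-(32/5))+(16/25))/50000 = -7/234375 rad
Load 2 — uniform load w=3 kN/m over full span:
  θ_2 = -w(L³-6Lx²+4x³)/(24EI) = -3·(16³-6·16·(32/3)²+4·(32/3)³)/(24·50000) = 416/84375 rad
Load 3 — triangular load w₀=7 kN/m (0→w₀ over full span):
  θ_3 = -w₀(7L⁴-30L²x²+15x⁴)/(360LEI) = -7·(7·16⁴-30·16²·(32/3)²+15·(32/3)⁴)/(360·16·50000) = 20384/3796875 rad
Superposition: θ = Σ θ_i = 194953/18984375 rad ≈ 0.010269 rad

θ(32/3) = 194953/18984375 rad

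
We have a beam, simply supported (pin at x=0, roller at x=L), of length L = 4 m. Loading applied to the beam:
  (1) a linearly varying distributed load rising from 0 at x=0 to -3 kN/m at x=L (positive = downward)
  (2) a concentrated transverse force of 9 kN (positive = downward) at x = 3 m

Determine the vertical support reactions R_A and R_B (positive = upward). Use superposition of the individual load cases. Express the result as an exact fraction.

Load 1 — triangular load w₀=-3 kN/m (0→w₀ over full span):
  R_A = w₀L/6 = (-3)·4/6 = -2 kN
  R_B = w₀L/3 = (-3)·4/3 = -4 kN
Load 2 — point force P=9 kN at a=3 m (b=L-a=1):
  R_A = Pb/L = 9·1/4 = 9/4 kN
  R_B = Pa/L = 9·3/4 = 27/4 kN
Superposition: R_A = 1/4 kN, R_B = 11/4 kN

R_A = 1/4 kN, R_B = 11/4 kN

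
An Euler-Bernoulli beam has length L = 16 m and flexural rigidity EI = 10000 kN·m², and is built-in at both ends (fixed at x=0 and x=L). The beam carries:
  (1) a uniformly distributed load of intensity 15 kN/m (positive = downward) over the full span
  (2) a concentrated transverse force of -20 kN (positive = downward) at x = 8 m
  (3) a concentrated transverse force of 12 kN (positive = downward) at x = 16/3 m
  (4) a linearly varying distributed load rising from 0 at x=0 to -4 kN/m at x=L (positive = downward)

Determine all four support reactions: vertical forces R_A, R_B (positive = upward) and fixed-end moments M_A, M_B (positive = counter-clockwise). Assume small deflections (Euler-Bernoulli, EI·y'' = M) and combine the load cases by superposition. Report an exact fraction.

Load 1 — uniform load w=15 kN/m over full span:
  R_A = wL/2 = 15·16/2 = 120 kN
  M_A = wL²/12 = 15·16²/12 = 320 kN·m
  R_B = wL/2 = 15·16/2 = 120 kN
  M_B = -wL²/12 = -15·16²/12 = -320 kN·m
Load 2 — point force P=-20 kN at a=8 m (b=L-a=8):
  R_A = Pb²(3a+b)/L³ = (-20)·8²·(3·8+8)/16³ = -10 kN
  M_A = Pab²/L² = (-20)·8·8²/16² = -40 kN·m
  R_B = Pa²(a+3b)/L³ = (-20)·8²·(8+3·8)/16³ = -10 kN
  M_B = -Pa²b/L² = -(-20)·8²·8/16² = 40 kN·m
Load 3 — point force P=12 kN at a=16/3 m (b=L-a=32/3):
  R_A = Pb²(3a+b)/L³ = 12·(32/3)²·(3·(16/3)+(32/3))/16³ = 80/9 kN
  M_A = Pab²/L² = 12·(16/3)·(32/3)²/16² = 256/9 kN·m
  R_B = Pa²(a+3b)/L³ = 12·(16/3)²·((16/3)+3·(32/3))/16³ = 28/9 kN
  M_B = -Pa²b/L² = -12·(16/3)²·(32/3)/16² = -128/9 kN·m
Load 4 — triangular load w₀=-4 kN/m (0→w₀ over full span):
  R_A = 3w₀L/20 = 3·(-4)·16/20 = -48/5 kN
  M_A = w₀L²/30 = (-4)·16²/30 = -512/15 kN·m
  R_B = 7w₀L/20 = 7·(-4)·16/20 = -112/5 kN
  M_B = -w₀L²/20 = -(-4)·16²/20 = 256/5 kN·m
Superposition: R_A = 4918/45 kN, M_A = 12344/45 kN·m, R_B = 4082/45 kN, M_B = -10936/45 kN·m

R_A = 4918/45 kN, M_A = 12344/45 kN·m, R_B = 4082/45 kN, M_B = -10936/45 kN·m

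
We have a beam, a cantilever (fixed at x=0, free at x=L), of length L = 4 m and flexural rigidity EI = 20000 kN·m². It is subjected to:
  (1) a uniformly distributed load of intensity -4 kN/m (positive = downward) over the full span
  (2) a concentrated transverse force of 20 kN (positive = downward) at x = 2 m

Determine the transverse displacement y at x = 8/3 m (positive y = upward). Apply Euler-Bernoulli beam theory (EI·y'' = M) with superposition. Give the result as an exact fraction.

Load 1 — uniform load w=-4 kN/m over full span:
  y_1 = -wx²(x²-4Lx+6L²)/(24EI) = -(-4)·(8/3)²·((8/3)²-4·4·(8/3)+6·4²)/(24·20000) = 544/151875 m
Load 2 — point force P=20 kN at a=2 m (b=L-a=2):
  y_2 = -Pa²(3x-a)/(6EI)  [x>a] = -20·2²·(3·(8/3)-2)/(6·20000) = -1/250 m
Superposition: y = Σ y_i = -127/303750 m ≈ -0.000418 m

y(8/3) = -127/303750 m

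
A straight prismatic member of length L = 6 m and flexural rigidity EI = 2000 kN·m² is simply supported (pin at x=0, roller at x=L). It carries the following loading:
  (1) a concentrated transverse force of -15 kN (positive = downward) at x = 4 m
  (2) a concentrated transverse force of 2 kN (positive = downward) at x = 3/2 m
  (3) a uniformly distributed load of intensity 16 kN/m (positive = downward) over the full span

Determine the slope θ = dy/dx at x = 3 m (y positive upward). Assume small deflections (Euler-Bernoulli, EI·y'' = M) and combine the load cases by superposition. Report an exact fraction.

Load 1 — point force P=-15 kN at a=4 m (b=L-a=2):
  θ_1 = -Pb(L²-b²-3x²)/(6LEI)  [x≤a] = -(-15)·2·(6²-2²-3·3²)/(6·6·2000) = 1/480 rad
Load 2 — point force P=2 kN at a=3/2 m (b=L-a=9/2):
  θ_2 = -Pa(2L²-6Lx+3x²+a²)/(6LEI)  [x>a] = -2·(3/2)·(2·6²-6·6·3+3·3²+(3/2)²)/(6·6·2000) = 9/32000 rad
Load 3 — uniform load w=16 kN/m over full span:
  θ_3 = -w(L³-6Lx²+4x³)/(24EI) = -16·(6³-6·6·3²+4·3³)/(24·2000) = 0 rad
Superposition: θ = Σ θ_i = 227/96000 rad ≈ 0.002365 rad

θ(3) = 227/96000 rad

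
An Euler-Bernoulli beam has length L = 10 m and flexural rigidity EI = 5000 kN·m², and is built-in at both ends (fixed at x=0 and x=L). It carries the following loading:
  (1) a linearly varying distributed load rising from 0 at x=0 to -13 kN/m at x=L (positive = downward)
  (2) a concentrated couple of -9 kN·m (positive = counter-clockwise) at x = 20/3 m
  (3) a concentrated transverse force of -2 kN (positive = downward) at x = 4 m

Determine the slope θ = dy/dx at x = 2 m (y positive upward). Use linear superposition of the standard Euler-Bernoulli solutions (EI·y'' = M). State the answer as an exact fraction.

Load 1 — triangular load w₀=-13 kN/m (0→w₀ over full span):
  θ_1 = -w₀(2x(L-x)(L-2x)(x+2L)+x²(L-x)²)/(120LEI) = -(-13)·(2·2·(10-2)·(10-2·2)·(2+2·10)+2²·(10-2)²)/(120·10·5000) = 91/9375 rad
Load 2 — applied couple M₀=-9 kN·m at a=20/3 m (b=L-a=10/3):
  θ_2 = (R_Ax²/2 - M_Ax)/EI  [x≤a] with R_A=-6/5, M_A=-3 = ((-6/5)·2²/2 - (-3)·2)/5000 = 9/12500 rad
Load 3 — point force P=-2 kN at a=4 m (b=L-a=6):
  θ_3 = -Pb²x(2aL-(3a+b)x)/(2L³EI)  [x≤a] = -(-2)·6²·2·(2·4·10-(3·4+6)·2)/(2·10³·5000) = 99/156250 rad
Superposition: θ = Σ θ_i = 10369/937500 rad ≈ 0.011060 rad

θ(2) = 10369/937500 rad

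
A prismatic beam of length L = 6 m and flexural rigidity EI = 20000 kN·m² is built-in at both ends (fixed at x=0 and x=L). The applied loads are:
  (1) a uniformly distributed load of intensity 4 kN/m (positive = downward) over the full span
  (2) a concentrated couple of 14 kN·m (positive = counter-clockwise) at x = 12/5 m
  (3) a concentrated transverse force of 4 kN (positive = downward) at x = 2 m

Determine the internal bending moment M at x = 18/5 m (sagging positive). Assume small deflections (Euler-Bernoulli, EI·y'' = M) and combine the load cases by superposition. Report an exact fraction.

M(18/5) = 2708/1125 kN·m

Load 1 — uniform load w=4 kN/m over full span:
  M_1 = wLx/2 - wL²/12 - wx²/2 = 4·6·(18/5)/2 - 4·6²/12 - 4·(18/5)²/2 = 132/25 kN·m
Load 2 — applied couple M₀=14 kN·m at a=12/5 m (b=L-a=18/5):
  M_2 = R_Ax - M_A - M₀  [x>a] with R_A=84/25, M_A=42/25 = (84/25)·(18/5) - (42/25) - 14 = -448/125 kN·m
Load 3 — point force P=4 kN at a=2 m (b=L-a=4):
  M_3 = Pa²(a+3b)(L-x)/L³ - Pa²b/L²  [x>a] = 4·2²·(2+3·4)·(6-(18/5))/6³ - 4·2²·4/6² = 32/45 kN·m
Superposition: M = Σ M_i = 2708/1125 kN·m ≈ 2.407111 kN·m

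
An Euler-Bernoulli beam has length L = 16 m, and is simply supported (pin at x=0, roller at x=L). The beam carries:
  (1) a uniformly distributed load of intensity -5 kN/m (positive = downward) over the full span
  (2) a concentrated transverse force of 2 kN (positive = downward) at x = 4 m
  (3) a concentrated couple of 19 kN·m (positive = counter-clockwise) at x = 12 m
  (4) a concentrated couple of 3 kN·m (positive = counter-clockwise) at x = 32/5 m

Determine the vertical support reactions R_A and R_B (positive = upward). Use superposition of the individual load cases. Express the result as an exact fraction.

Load 1 — uniform load w=-5 kN/m over full span:
  R_A = wL/2 = (-5)·16/2 = -40 kN
  R_B = wL/2 = (-5)·16/2 = -40 kN
Load 2 — point force P=2 kN at a=4 m (b=L-a=12):
  R_A = Pb/L = 2·12/16 = 3/2 kN
  R_B = Pa/L = 2·4/16 = 1/2 kN
Load 3 — applied couple M₀=19 kN·m at a=12 m (b=L-a=4):
  R_A = M₀/L = 19/16 kN
  R_B = -M₀/L = -19/16 kN
Load 4 — applied couple M₀=3 kN·m at a=32/5 m (b=L-a=48/5):
  R_A = M₀/L = 3/16 kN
  R_B = -M₀/L = -3/16 kN
Superposition: R_A = -297/8 kN, R_B = -327/8 kN

R_A = -297/8 kN, R_B = -327/8 kN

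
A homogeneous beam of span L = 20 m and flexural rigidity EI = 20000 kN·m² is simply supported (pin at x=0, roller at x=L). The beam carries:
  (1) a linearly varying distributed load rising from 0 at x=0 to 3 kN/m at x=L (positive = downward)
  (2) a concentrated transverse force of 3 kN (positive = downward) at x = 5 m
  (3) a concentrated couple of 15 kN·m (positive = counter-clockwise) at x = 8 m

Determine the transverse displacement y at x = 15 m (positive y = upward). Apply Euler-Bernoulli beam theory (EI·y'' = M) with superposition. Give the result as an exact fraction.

Load 1 — triangular load w₀=3 kN/m (0→w₀ over full span):
  y_1 = -w₀x(7L⁴-10L²x²+3x⁴)/(360LEI) = -3·15·(7·20⁴-10·20²·15²+3·15⁴)/(360·20·20000) = -119/1024 m
Load 2 — point force P=3 kN at a=5 m (b=L-a=15):
  y_2 = -Pa(L-x)(2Lx-a²-x²)/(6LEI)  [x>a] = -3·5·(20-15)·(2·20·15-5²-15²)/(6·20·20000) = -7/640 m
Load 3 — applied couple M₀=15 kN·m at a=8 m (b=L-a=12):
  y_3 = (M₀x³/(6L)-M₀(x-a)²/2+C₁x)/EI  [x>a] with C₁=M₀(3b²-L²)/(6L)=4 = (15·15³/(6·20)-15·(15-8)²/2+4·15)/20000 = 183/32000 m
Superposition: y = Σ y_i = -15543/128000 m ≈ -0.121430 m

y(15) = -15543/128000 m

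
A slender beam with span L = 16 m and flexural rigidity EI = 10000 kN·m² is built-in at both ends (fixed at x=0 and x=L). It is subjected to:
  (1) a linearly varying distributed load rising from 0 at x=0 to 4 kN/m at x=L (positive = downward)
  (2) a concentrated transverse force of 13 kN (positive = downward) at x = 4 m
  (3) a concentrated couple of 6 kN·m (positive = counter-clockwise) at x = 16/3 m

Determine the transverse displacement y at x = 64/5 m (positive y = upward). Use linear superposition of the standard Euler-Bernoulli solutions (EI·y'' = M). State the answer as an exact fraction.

Load 1 — triangular load w₀=4 kN/m (0→w₀ over full span):
  y_1 = -w₀x²(L-x)²(x+2L)/(120LEI) = -4·(64/5)²·(16-(64/5))²·((64/5)+2·16)/(120·16·10000) = -458752/29296875 m
Load 2 — point force P=13 kN at a=4 m (b=L-a=12):
  y_2 = -Pa²(L-x)²(3bL-(3b+a)(L-x))/(6L³EI)  [x>a] = -13·4²·(16-(64/5))²·(3·12·16-(3·12+4)·(16-(64/5)))/(6·16³·10000) = -182/46875 m
Load 3 — applied couple M₀=6 kN·m at a=16/3 m (b=L-a=32/3):
  y_3 = (R_Ax³/6 - M_Ax²/2 - M₀(x-a)²/2)/EI  [x>a] with R_A=1/2, M_A=0 = ((1/2)·(64/5)³/6 - 0·(64/5)²/2 - 6·((64/5)-(16/3))²/2)/10000 = 176/234375 m
Superposition: y = Σ y_i = -550502/29296875 m ≈ -0.018790 m

y(64/5) = -550502/29296875 m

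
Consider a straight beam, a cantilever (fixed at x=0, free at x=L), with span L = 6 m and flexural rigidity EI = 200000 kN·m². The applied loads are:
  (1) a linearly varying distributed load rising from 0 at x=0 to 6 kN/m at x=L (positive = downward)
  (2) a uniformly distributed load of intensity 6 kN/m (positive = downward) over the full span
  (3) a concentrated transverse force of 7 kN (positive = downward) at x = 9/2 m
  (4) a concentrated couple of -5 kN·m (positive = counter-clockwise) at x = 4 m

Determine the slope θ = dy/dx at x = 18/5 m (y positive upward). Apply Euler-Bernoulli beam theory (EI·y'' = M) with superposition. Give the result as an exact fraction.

θ(18/5) = -273609/125000000 rad

Load 1 — triangular load w₀=6 kN/m (0→w₀ over full span):
  θ_1 = (w₀Lx²/4-w₀L²x/3-w₀x⁴/(24L))/EI = (6·6·(18/5)²/4-6·6²·(18/5)/3-6·(18/5)⁴/(24·6))/200000 = -46737/62500000 rad
Load 2 — uniform load w=6 kN/m over full span:
  θ_2 = -wx(x²-3Lx+3L²)/(6EI) = -6·(18/5)·((18/5)²-3·6·(18/5)+3·6²)/(6·200000) = -3159/3125000 rad
Load 3 — point force P=7 kN at a=9/2 m (b=L-a=3/2):
  θ_3 = -Px(2a-x)/(2EI)  [x≤a] = -7·(18/5)·(2·(9/2)-(18/5))/(2·200000) = -1701/5000000 rad
Load 4 — applied couple M₀=-5 kN·m at a=4 m (b=L-a=2):
  θ_4 = M₀x/EI  [x≤a] = (-5)·(18/5)/200000 = -9/100000 rad
Superposition: θ = Σ θ_i = -273609/125000000 rad ≈ -0.002189 rad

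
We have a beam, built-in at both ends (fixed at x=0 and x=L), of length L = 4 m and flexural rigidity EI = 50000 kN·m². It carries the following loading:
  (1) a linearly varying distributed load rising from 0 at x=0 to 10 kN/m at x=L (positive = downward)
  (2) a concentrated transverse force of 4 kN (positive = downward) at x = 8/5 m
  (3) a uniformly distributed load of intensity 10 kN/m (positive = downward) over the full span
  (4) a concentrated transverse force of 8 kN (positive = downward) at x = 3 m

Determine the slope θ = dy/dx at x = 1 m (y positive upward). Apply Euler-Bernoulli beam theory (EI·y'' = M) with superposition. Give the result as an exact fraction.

Load 1 — triangular load w₀=10 kN/m (0→w₀ over full span):
  θ_1 = -w₀(2x(L-x)(L-2x)(x+2L)+x²(L-x)²)/(120LEI) = -10·(2·1·(4-1)·(4-2·1)·(1+2·4)+1²·(4-1)²)/(120·4·50000) = -39/800000 rad
Load 2 — point force P=4 kN at a=8/5 m (b=L-a=12/5):
  θ_2 = -Pb²x(2aL-(3a+b)x)/(2L³EI)  [x≤a] = -4·(12/5)²·1·(2·(8/5)·4-(3·(8/5)+(12/5))·1)/(2·4³·50000) = -63/3125000 rad
Load 3 — uniform load w=10 kN/m over full span:
  θ_3 = -wx(L-x)(L-2x)/(12EI) = -10·1·(4-1)·(4-2·1)/(12·50000) = -1/10000 rad
Load 4 — point force P=8 kN at a=3 m (b=L-a=1):
  θ_4 = -Pb²x(2aL-(3a+b)x)/(2L³EI)  [x≤a] = -8·1²·1·(2·3·4-(3·3+1)·1)/(2·4³·50000) = -7/400000 rad
Superposition: θ = Σ θ_i = -18641/100000000 rad ≈ -0.000186 rad

θ(1) = -18641/100000000 rad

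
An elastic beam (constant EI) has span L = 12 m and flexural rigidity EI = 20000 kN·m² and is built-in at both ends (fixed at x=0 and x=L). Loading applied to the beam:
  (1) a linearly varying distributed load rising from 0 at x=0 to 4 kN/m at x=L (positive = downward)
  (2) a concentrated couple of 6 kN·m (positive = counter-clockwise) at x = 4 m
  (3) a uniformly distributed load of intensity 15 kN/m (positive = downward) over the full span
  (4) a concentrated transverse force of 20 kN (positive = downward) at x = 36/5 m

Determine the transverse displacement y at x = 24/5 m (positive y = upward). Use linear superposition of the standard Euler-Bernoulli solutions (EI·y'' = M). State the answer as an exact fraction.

Load 1 — triangular load w₀=4 kN/m (0→w₀ over full span):
  y_1 = -w₀x²(L-x)²(x+2L)/(120LEI) = -4·(24/5)²·(12-(24/5))²·((24/5)+2·12)/(120·12·20000) = -46656/9765625 m
Load 2 — applied couple M₀=6 kN·m at a=4 m (b=L-a=8):
  y_2 = (R_Ax³/6 - M_Ax²/2 - M₀(x-a)²/2)/EI  [x>a] with R_A=2/3, M_A=0 = ((2/3)·(24/5)³/6 - 0·(24/5)²/2 - 6·((24/5)-4)²/2)/20000 = 81/156250 m
Load 3 — uniform load w=15 kN/m over full span:
  y_3 = -wx²(L-x)²/(24EI) = -15·(24/5)²·(12-(24/5))²/(24·20000) = -2916/78125 m
Load 4 — point force P=20 kN at a=36/5 m (b=L-a=24/5):
  y_4 = -Pb²x²(3aL-(3a+b)x)/(6L³EI)  [x≤a] = -20·(24/5)²·(24/5)²·(3·(36/5)·12-(3·(36/5)+(24/5))·(24/5))/(6·12³·20000) = -13248/1953125 m
Superposition: y = Σ y_i = -944667/19531250 m ≈ -0.048367 m

y(24/5) = -944667/19531250 m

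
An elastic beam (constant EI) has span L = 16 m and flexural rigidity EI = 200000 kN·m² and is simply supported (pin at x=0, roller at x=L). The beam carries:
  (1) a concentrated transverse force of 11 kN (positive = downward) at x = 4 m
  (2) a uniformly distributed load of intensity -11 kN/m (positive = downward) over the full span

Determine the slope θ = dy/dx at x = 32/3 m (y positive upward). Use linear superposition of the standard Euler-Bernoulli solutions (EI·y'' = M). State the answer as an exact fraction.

θ(32/3) = -33737/8100000 rad

Load 1 — point force P=11 kN at a=4 m (b=L-a=12):
  θ_1 = -Pa(2L²-6Lx+3x²+a²)/(6LEI)  [x>a] = -11·4·(2·16²-6·16·(32/3)+3·(32/3)²+4²)/(6·16·200000) = 319/900000 rad
Load 2 — uniform load w=-11 kN/m over full span:
  θ_2 = -w(L³-6Lx²+4x³)/(24EI) = -(-11)·(16³-6·16·(32/3)²+4·(32/3)³)/(24·200000) = -1144/253125 rad
Superposition: θ = Σ θ_i = -33737/8100000 rad ≈ -0.004165 rad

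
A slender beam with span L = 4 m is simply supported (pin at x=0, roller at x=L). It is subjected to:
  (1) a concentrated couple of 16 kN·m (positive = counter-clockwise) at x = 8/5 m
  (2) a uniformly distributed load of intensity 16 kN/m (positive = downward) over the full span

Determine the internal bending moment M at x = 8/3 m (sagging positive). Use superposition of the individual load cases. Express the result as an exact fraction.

M(8/3) = 208/9 kN·m

Load 1 — applied couple M₀=16 kN·m at a=8/5 m (b=L-a=12/5):
  M_1 = M₀x/L - M₀  [x>a] = 16·(8/3)/4 - 16 = -16/3 kN·m
Load 2 — uniform load w=16 kN/m over full span:
  M_2 = wx(L-x)/2 = 16·(8/3)·(4-(8/3))/2 = 256/9 kN·m
Superposition: M = Σ M_i = 208/9 kN·m ≈ 23.111111 kN·m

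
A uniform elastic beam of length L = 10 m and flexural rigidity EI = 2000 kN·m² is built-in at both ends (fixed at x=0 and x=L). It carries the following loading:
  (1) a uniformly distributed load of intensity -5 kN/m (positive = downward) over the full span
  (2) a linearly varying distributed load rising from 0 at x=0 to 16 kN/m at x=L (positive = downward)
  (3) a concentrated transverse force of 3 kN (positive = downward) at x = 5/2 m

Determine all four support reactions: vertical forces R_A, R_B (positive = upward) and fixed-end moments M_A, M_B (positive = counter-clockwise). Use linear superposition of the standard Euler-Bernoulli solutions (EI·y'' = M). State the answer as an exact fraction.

R_A = 49/32 kN, M_A = 1525/96 kN·m, R_B = 1007/32 kN, M_B = -3815/96 kN·m

Load 1 — uniform load w=-5 kN/m over full span:
  R_A = wL/2 = (-5)·10/2 = -25 kN
  M_A = wL²/12 = (-5)·10²/12 = -125/3 kN·m
  R_B = wL/2 = (-5)·10/2 = -25 kN
  M_B = -wL²/12 = -(-5)·10²/12 = 125/3 kN·m
Load 2 — triangular load w₀=16 kN/m (0→w₀ over full span):
  R_A = 3w₀L/20 = 3·16·10/20 = 24 kN
  M_A = w₀L²/30 = 16·10²/30 = 160/3 kN·m
  R_B = 7w₀L/20 = 7·16·10/20 = 56 kN
  M_B = -w₀L²/20 = -16·10²/20 = -80 kN·m
Load 3 — point force P=3 kN at a=5/2 m (b=L-a=15/2):
  R_A = Pb²(3a+b)/L³ = 3·(15/2)²·(3·(5/2)+(15/2))/10³ = 81/32 kN
  M_A = Pab²/L² = 3·(5/2)·(15/2)²/10² = 135/32 kN·m
  R_B = Pa²(a+3b)/L³ = 3·(5/2)²·((5/2)+3·(15/2))/10³ = 15/32 kN
  M_B = -Pa²b/L² = -3·(5/2)²·(15/2)/10² = -45/32 kN·m
Superposition: R_A = 49/32 kN, M_A = 1525/96 kN·m, R_B = 1007/32 kN, M_B = -3815/96 kN·m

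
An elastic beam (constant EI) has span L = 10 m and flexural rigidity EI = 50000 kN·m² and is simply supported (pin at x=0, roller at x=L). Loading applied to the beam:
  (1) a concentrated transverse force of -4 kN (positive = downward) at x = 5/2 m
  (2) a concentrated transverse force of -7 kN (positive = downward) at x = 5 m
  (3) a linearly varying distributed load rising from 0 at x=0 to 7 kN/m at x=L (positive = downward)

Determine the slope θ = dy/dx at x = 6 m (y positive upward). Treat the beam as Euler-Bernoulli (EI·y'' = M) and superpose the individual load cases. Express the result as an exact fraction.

Load 1 — point force P=-4 kN at a=5/2 m (b=L-a=15/2):
  θ_1 = -Pa(2L²-6Lx+3x²+a²)/(6LEI)  [x>a] = -(-4)·(5/2)·(2·10²-6·10·6+3·6²+(5/2)²)/(6·10·50000) = -61/400000 rad
Load 2 — point force P=-7 kN at a=5 m (b=L-a=5):
  θ_2 = -Pa(2L²-6Lx+3x²+a²)/(6LEI)  [x>a] = -(-7)·5·(2·10²-6·10·6+3·6²+5²)/(6·10·50000) = -63/200000 rad
Load 3 — triangular load w₀=7 kN/m (0→w₀ over full span):
  θ_3 = -w₀(7L⁴-30L²x²+15x⁴)/(360LEI) = -7·(7·10⁴-30·10²·6²+15·6⁴)/(360·10·50000) = 203/281250 rad
Superposition: θ = Σ θ_i = 4577/18000000 rad ≈ 0.000254 rad

θ(6) = 4577/18000000 rad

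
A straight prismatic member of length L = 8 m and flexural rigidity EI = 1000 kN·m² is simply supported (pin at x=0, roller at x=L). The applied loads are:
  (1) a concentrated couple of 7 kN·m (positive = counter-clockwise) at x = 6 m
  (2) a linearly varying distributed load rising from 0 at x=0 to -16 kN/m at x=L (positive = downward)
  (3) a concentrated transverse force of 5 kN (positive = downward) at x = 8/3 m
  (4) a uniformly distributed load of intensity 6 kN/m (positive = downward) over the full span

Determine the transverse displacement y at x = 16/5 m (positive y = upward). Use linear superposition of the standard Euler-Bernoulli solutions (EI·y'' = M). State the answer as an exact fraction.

y(16/5) = 3105649/105468750 m

Load 1 — applied couple M₀=7 kN·m at a=6 m (b=L-a=2):
  y_1 = (M₀x³/(6L)+C₁x)/EI  [x≤a] with C₁=M₀(3b²-L²)/(6L)=-91/12 = (7·(16/5)³/(6·8)+(-91/12)·(16/5))/1000 = -609/31250 m
Load 2 — triangular load w₀=-16 kN/m (0→w₀ over full span):
  y_2 = -w₀x(7L⁴-10L²x²+3x⁴)/(360LEI) = -(-16)·(16/5)·(7·8⁴-10·8²·(16/5)²+3·(16/5)⁴)/(360·8·1000) = 2336768/5859375 m
Load 3 — point force P=5 kN at a=8/3 m (b=L-a=16/3):
  y_3 = -Pa(L-x)(2Lx-a²-x²)/(6LEI)  [x>a] = -5·(8/3)·(8-(16/5))·(2·8·(16/5)-(8/3)²-(16/5)²)/(6·8·1000) = -3808/84375 m
Load 4 — uniform load w=6 kN/m over full span:
  y_4 = -wx(L³-2Lx²+x³)/(24EI) = -6·(16/5)·(8³-2·8·(16/5)²+(16/5)³)/(24·1000) = -23808/78125 m
Superposition: y = Σ y_i = 3105649/105468750 m ≈ 0.029446 m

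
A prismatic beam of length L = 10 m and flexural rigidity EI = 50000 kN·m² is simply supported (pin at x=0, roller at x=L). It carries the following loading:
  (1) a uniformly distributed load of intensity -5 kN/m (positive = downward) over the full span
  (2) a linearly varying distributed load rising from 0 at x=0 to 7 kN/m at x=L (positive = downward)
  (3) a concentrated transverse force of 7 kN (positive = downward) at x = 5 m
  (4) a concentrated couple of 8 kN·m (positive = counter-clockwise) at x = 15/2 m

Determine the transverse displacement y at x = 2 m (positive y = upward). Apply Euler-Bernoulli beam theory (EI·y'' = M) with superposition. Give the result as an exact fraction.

Load 1 — uniform load w=-5 kN/m over full span:
  y_1 = -wx(L³-2Lx²+x³)/(24EI) = -(-5)·2·(10³-2·10·2²+2³)/(24·50000) = 29/3750 m
Load 2 — triangular load w₀=7 kN/m (0→w₀ over full span):
  y_2 = -w₀x(7L⁴-10L²x²+3x⁴)/(360LEI) = -7·2·(7·10⁴-10·10²·2²+3·2⁴)/(360·10·50000) = -1204/234375 m
Load 3 — point force P=7 kN at a=5 m (b=L-a=5):
  y_3 = -Pbx(L²-b²-x²)/(6LEI)  [x≤a] = -7·5·2·(10²-5²-2²)/(6·10·50000) = -497/300000 m
Load 4 — applied couple M₀=8 kN·m at a=15/2 m (b=L-a=5/2):
  y_4 = (M₀x³/(6L)+C₁x)/EI  [x≤a] with C₁=M₀(3b²-L²)/(6L)=-65/6 = (8·2³/(6·10)+(-65/6)·2)/50000 = -103/250000 m
Superposition: y = Σ y_i = 1319/2500000 m ≈ 0.000528 m

y(2) = 1319/2500000 m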